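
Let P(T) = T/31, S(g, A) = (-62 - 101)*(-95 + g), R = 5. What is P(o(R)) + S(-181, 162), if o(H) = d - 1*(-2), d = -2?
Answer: 44988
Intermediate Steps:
S(g, A) = 15485 - 163*g (S(g, A) = -163*(-95 + g) = 15485 - 163*g)
o(H) = 0 (o(H) = -2 - 1*(-2) = -2 + 2 = 0)
P(T) = T/31 (P(T) = T*(1/31) = T/31)
P(o(R)) + S(-181, 162) = (1/31)*0 + (15485 - 163*(-181)) = 0 + (15485 + 29503) = 0 + 44988 = 44988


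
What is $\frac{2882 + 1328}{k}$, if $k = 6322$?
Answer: $\frac{2105}{3161} \approx 0.66593$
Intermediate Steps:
$\frac{2882 + 1328}{k} = \frac{2882 + 1328}{6322} = 4210 \cdot \frac{1}{6322} = \frac{2105}{3161}$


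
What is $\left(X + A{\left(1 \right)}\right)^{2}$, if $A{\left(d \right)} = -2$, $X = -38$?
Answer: $1600$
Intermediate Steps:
$\left(X + A{\left(1 \right)}\right)^{2} = \left(-38 - 2\right)^{2} = \left(-40\right)^{2} = 1600$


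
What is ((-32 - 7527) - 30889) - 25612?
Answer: -64060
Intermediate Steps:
((-32 - 7527) - 30889) - 25612 = (-7559 - 30889) - 25612 = -38448 - 25612 = -64060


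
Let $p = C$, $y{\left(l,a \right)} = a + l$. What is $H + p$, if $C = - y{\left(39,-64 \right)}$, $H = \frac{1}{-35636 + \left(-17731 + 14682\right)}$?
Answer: $\frac{967124}{38685} \approx 25.0$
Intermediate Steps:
$H = - \frac{1}{38685}$ ($H = \frac{1}{-35636 - 3049} = \frac{1}{-38685} = - \frac{1}{38685} \approx -2.585 \cdot 10^{-5}$)
$C = 25$ ($C = - (-64 + 39) = \left(-1\right) \left(-25\right) = 25$)
$p = 25$
$H + p = - \frac{1}{38685} + 25 = \frac{967124}{38685}$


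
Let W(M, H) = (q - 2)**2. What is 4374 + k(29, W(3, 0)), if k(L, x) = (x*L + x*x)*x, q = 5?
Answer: 7452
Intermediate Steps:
W(M, H) = 9 (W(M, H) = (5 - 2)**2 = 3**2 = 9)
k(L, x) = x*(x**2 + L*x) (k(L, x) = (L*x + x**2)*x = (x**2 + L*x)*x = x*(x**2 + L*x))
4374 + k(29, W(3, 0)) = 4374 + 9**2*(29 + 9) = 4374 + 81*38 = 4374 + 3078 = 7452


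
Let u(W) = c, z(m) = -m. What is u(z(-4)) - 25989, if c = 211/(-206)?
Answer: -5353945/206 ≈ -25990.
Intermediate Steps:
c = -211/206 (c = 211*(-1/206) = -211/206 ≈ -1.0243)
u(W) = -211/206
u(z(-4)) - 25989 = -211/206 - 25989 = -5353945/206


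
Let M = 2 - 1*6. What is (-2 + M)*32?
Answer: -192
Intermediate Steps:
M = -4 (M = 2 - 6 = -4)
(-2 + M)*32 = (-2 - 4)*32 = -6*32 = -192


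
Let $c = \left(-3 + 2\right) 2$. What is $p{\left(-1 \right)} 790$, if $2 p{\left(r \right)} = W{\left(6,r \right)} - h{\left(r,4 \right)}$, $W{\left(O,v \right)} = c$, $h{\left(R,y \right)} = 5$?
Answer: $-2765$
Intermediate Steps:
$c = -2$ ($c = \left(-1\right) 2 = -2$)
$W{\left(O,v \right)} = -2$
$p{\left(r \right)} = - \frac{7}{2}$ ($p{\left(r \right)} = \frac{-2 - 5}{2} = \frac{1}{2} \left(-7\right) = - \frac{7}{2}$)
$p{\left(-1 \right)} 790 = \left(- \frac{7}{2}\right) 790 = -2765$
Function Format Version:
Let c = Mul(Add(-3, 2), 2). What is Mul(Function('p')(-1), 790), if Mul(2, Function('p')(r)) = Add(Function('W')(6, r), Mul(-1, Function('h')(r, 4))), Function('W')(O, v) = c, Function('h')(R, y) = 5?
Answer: -2765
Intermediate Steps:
c = -2 (c = Mul(-1, 2) = -2)
Function('W')(O, v) = -2
Function('p')(r) = Rational(-7, 2) (Function('p')(r) = Mul(Rational(1, 2), Add(-2, Mul(-1, 5))) = Mul(Rational(1, 2), Add(-2, -5)) = Mul(Rational(1, 2), -7) = Rational(-7, 2))
Mul(Function('p')(-1), 790) = Mul(Rational(-7, 2), 790) = -2765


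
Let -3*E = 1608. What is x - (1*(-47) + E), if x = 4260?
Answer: 4843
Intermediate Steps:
E = -536 (E = -1/3*1608 = -536)
x - (1*(-47) + E) = 4260 - (1*(-47) - 536) = 4260 - (-47 - 536) = 4260 - 1*(-583) = 4260 + 583 = 4843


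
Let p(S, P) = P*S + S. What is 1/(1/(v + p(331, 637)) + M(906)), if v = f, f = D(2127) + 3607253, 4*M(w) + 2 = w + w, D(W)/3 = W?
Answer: 3824812/1730727431 ≈ 0.0022099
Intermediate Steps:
D(W) = 3*W
M(w) = -½ + w/2 (M(w) = -½ + (w + w)/4 = -½ + (2*w)/4 = -½ + w/2)
f = 3613634 (f = 3*2127 + 3607253 = 6381 + 3607253 = 3613634)
p(S, P) = S + P*S
v = 3613634
1/(1/(v + p(331, 637)) + M(906)) = 1/(1/(3613634 + 331*(1 + 637)) + (-½ + (½)*906)) = 1/(1/(3613634 + 331*638) + (-½ + 453)) = 1/(1/(3613634 + 211178) + 905/2) = 1/(1/3824812 + 905/2) = 1/(1730727431/3824812) = 3824812/1730727431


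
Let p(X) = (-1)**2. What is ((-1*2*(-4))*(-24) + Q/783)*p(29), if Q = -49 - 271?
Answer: -150656/783 ≈ -192.41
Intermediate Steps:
Q = -320
p(X) = 1
((-1*2*(-4))*(-24) + Q/783)*p(29) = ((-1*2*(-4))*(-24) - 320/783)*1 = (-2*(-4)*(-24) - 320*1/783)*1 = (8*(-24) - 320/783)*1 = (-192 - 320/783)*1 = -150656/783*1 = -150656/783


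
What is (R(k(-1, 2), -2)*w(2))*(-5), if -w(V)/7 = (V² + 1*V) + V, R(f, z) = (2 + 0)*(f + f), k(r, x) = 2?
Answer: 2240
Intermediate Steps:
R(f, z) = 4*f (R(f, z) = 2*(2*f) = 4*f)
w(V) = -14*V - 7*V² (w(V) = -7*((V² + 1*V) + V) = -7*((V² + V) + V) = -7*((V + V²) + V) = -7*(V² + 2*V) = -14*V - 7*V²)
(R(k(-1, 2), -2)*w(2))*(-5) = ((4*2)*(-7*2*(2 + 2)))*(-5) = (8*(-7*2*4))*(-5) = (8*(-56))*(-5) = -448*(-5) = 2240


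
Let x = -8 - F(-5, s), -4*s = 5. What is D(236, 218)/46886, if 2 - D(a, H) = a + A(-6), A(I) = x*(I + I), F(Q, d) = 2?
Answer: -177/23443 ≈ -0.0075502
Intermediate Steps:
s = -5/4 (s = -¼*5 = -5/4 ≈ -1.2500)
x = -10 (x = -8 - 1*2 = -8 - 2 = -10)
A(I) = -20*I (A(I) = -10*(I + I) = -20*I)
D(a, H) = -118 - a (D(a, H) = 2 - (a - 20*(-6)) = 2 - (a + 120) = 2 - (120 + a) = 2 + (-120 - a) = -118 - a)
D(236, 218)/46886 = (-118 - 1*236)/46886 = (-118 - 236)*(1/46886) = -354*1/46886 = -177/23443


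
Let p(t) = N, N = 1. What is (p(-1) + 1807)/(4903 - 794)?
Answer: 1808/4109 ≈ 0.44001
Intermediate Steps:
p(t) = 1
(p(-1) + 1807)/(4903 - 794) = (1 + 1807)/(4903 - 794) = 1808/4109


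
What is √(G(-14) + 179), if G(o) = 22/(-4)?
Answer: √694/2 ≈ 13.172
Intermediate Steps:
G(o) = -11/2 (G(o) = 22*(-¼) = -11/2)
√(G(-14) + 179) = √(-11/2 + 179) = √(347/2) = √694/2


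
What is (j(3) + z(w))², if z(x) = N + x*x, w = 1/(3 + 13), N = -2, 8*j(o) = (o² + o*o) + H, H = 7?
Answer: 83521/65536 ≈ 1.2744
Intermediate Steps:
j(o) = 7/8 + o²/4 (j(o) = ((o² + o*o) + 7)/8 = ((o² + o²) + 7)/8 = (2*o² + 7)/8 = (7 + 2*o²)/8 = 7/8 + o²/4)
w = 1/16 ≈ 0.062500
z(x) = -2 + x² (z(x) = -2 + x*x = -2 + x²)
(j(3) + z(w))² = ((7/8 + (¼)*3²) + (-2 + (1/16)²))² = ((7/8 + (¼)*9) + (-2 + 1/256))² = ((7/8 + 9/4) - 511/256)² = (25/8 - 511/256)² = (289/256)² = 83521/65536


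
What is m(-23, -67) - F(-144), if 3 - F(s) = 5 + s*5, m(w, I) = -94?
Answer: -812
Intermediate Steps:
F(s) = -2 - 5*s (F(s) = 3 - (5 + s*5) = 3 - (5 + 5*s) = 3 + (-5 - 5*s) = -2 - 5*s)
m(-23, -67) - F(-144) = -94 - (-2 - 5*(-144)) = -94 - (-2 + 720) = -94 - 1*718 = -94 - 718 = -812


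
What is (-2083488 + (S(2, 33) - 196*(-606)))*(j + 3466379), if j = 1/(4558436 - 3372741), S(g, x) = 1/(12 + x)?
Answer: -363379514270732959834/53356275 ≈ -6.8104e+12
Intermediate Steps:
j = 1/1185695 ≈ 8.4339e-7
(-2083488 + (S(2, 33) - 196*(-606)))*(j + 3466379) = (-2083488 + (1/(12 + 33) - 196*(-606)))*(1/1185695 + 3466379) = (-2083488 + (1/45 + 118776))*(4110068248406/1185695) = (-2083488 + 5344921/45)*(4110068248406/1185695) = -88412039/45*4110068248406/1185695 = -363379514270732959834/53356275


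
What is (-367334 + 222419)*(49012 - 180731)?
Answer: 19088058885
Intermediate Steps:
(-367334 + 222419)*(49012 - 180731) = -144915*(-131719) = 19088058885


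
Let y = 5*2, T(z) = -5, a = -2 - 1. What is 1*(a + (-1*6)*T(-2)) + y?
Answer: 37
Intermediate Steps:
a = -3
y = 10
1*(a + (-1*6)*T(-2)) + y = 1*(-3 - 1*6*(-5)) + 10 = 1*(-3 - 6*(-5)) + 10 = 1*(-3 + 30) + 10 = 1*27 + 10 = 27 + 10 = 37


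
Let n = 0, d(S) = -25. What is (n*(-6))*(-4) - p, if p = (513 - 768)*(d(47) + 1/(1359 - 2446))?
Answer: -6929880/1087 ≈ -6375.2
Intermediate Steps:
p = 6929880/1087 (p = (513 - 768)*(-25 + 1/(1359 - 2446)) = -255*(-25 + 1/(-1087)) = -255*(-25 - 1/1087) = -255*(-27176/1087) = 6929880/1087 ≈ 6375.2)
(n*(-6))*(-4) - p = (0*(-6))*(-4) - 1*6929880/1087 = 0*(-4) - 6929880/1087 = 0 - 6929880/1087 = -6929880/1087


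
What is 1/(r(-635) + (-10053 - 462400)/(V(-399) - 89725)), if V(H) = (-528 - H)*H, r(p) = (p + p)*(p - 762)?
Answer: 38254/67870336713 ≈ 5.6363e-7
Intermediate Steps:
r(p) = 2*p*(-762 + p) (r(p) = (2*p)*(-762 + p) = 2*p*(-762 + p))
V(H) = H*(-528 - H)
1/(r(-635) + (-10053 - 462400)/(V(-399) - 89725)) = 1/(2*(-635)*(-762 - 635) + (-10053 - 462400)/(-1*(-399)*(528 - 399) - 89725)) = 1/(2*(-635)*(-1397) - 472453/(-1*(-399)*129 - 89725)) = 1/(1774190 - 472453/(51471 - 89725)) = 1/(1774190 - 472453/(-38254)) = 1/(1774190 - 472453*(-1/38254)) = 1/(1774190 + 472453/38254) = 1/(67870336713/38254) = 38254/67870336713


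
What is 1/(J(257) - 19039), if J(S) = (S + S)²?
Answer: 1/245157 ≈ 4.0790e-6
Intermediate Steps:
J(S) = 4*S² (J(S) = (2*S)² = 4*S²)
1/(J(257) - 19039) = 1/(4*257² - 19039) = 1/(4*66049 - 19039) = 1/(264196 - 19039) = 1/245157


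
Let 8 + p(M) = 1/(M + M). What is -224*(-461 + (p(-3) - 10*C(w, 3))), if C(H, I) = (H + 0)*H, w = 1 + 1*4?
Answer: 483280/3 ≈ 1.6109e+5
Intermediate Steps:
w = 5 (w = 1 + 4 = 5)
C(H, I) = H² (C(H, I) = H*H = H²)
p(M) = -8 + 1/(2*M) (p(M) = -8 + 1/(M + M) = -8 + 1/(2*M))
-224*(-461 + (p(-3) - 10*C(w, 3))) = -224*(-461 + ((-8 + (½)/(-3)) - 10*5²)) = -224*(-461 + ((-8 + (½)*(-⅓)) - 10*25)) = -224*(-461 + ((-8 - ⅙) - 250)) = -224*(-461 + (-49/6 - 250)) = -224*(-461 - 1549/6) = -224*(-4315/6) = 483280/3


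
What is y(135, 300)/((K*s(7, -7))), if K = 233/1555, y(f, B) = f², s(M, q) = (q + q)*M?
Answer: -28339875/22834 ≈ -1241.1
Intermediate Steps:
s(M, q) = 2*M*q (s(M, q) = (2*q)*M = 2*M*q)
K = 233/1555 (K = 233*(1/1555) = 233/1555 ≈ 0.14984)
y(135, 300)/((K*s(7, -7))) = 135²/((233*(2*7*(-7))/1555)) = 18225/(((233/1555)*(-98))) = 18225/(-22834/1555) = 18225*(-1555/22834) = -28339875/22834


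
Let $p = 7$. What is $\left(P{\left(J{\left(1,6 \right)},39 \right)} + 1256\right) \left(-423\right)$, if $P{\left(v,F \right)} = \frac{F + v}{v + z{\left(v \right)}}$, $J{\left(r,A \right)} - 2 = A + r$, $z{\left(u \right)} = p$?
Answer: $-532557$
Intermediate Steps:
$z{\left(u \right)} = 7$
$J{\left(r,A \right)} = 2 + A + r$ ($J{\left(r,A \right)} = 2 + \left(A + r\right) = 2 + A + r$)
$P{\left(v,F \right)} = \frac{F + v}{7 + v}$ ($P{\left(v,F \right)} = \frac{F + v}{v + 7} = \frac{F + v}{7 + v}$)
$\left(P{\left(J{\left(1,6 \right)},39 \right)} + 1256\right) \left(-423\right) = \left(\frac{39 + \left(2 + 6 + 1\right)}{7 + \left(2 + 6 + 1\right)} + 1256\right) \left(-423\right) = \left(\frac{39 + 9}{7 + 9} + 1256\right) \left(-423\right) = \left(\frac{1}{16} \cdot 48 + 1256\right) \left(-423\right) = \left(3 + 1256\right) \left(-423\right) = 1259 \left(-423\right) = -532557$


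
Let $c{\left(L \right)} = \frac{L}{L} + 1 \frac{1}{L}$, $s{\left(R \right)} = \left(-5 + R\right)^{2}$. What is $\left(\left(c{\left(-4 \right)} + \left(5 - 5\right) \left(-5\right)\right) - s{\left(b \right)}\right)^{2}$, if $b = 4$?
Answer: $\frac{1}{16} \approx 0.0625$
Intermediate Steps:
$c{\left(L \right)} = 1 + \frac{1}{L}$
$\left(\left(c{\left(-4 \right)} + \left(5 - 5\right) \left(-5\right)\right) - s{\left(b \right)}\right)^{2} = \left(\left(\frac{1 - 4}{-4} + \left(5 - 5\right) \left(-5\right)\right) - \left(-5 + 4\right)^{2}\right)^{2} = \left(\left(\left(- \frac{1}{4}\right) \left(-3\right) + \left(5 - 5\right) \left(-5\right)\right) - \left(-1\right)^{2}\right)^{2} = \left(\left(\frac{3}{4} + 0 \left(-5\right)\right) - 1\right)^{2} = \left(\left(\frac{3}{4} + 0\right) - 1\right)^{2} = \left(\frac{3}{4} - 1\right)^{2} = \left(- \frac{1}{4}\right)^{2} = \frac{1}{16}$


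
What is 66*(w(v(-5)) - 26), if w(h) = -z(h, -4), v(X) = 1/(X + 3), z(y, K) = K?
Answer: -1452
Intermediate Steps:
v(X) = 1/(3 + X)
w(h) = 4 (w(h) = -1*(-4) = 4)
66*(w(v(-5)) - 26) = 66*(4 - 26) = 66*(-22) = -1452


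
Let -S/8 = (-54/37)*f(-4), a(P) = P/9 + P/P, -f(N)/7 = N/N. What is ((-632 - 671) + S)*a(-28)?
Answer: 973465/333 ≈ 2923.3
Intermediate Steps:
f(N) = -7 (f(N) = -7*N/N = -7*1 = -7)
a(P) = 1 + P/9 (a(P) = P*(⅑) + 1 = P/9 + 1 = 1 + P/9)
S = -3024/37 (S = -8*(-54/37)*(-7) = -8*(-54*1/37)*(-7) = -(-432)*(-7)/37 = -8*378/37 = -3024/37 ≈ -81.730)
((-632 - 671) + S)*a(-28) = ((-632 - 671) - 3024/37)*(1 + (⅑)*(-28)) = (-1303 - 3024/37)*(1 - 28/9) = -51235/37*(-19/9) = 973465/333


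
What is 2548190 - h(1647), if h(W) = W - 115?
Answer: 2546658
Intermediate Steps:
h(W) = -115 + W
2548190 - h(1647) = 2548190 - (-115 + 1647) = 2548190 - 1*1532 = 2548190 - 1532 = 2546658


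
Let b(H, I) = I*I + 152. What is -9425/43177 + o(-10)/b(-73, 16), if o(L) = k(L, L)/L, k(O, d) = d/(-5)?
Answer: -19270177/88081080 ≈ -0.21878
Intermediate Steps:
k(O, d) = -d/5 (k(O, d) = d*(-1/5) = -d/5)
o(L) = -1/5 (o(L) = (-L/5)/L = -1/5)
b(H, I) = 152 + I**2 (b(H, I) = I**2 + 152 = 152 + I**2)
-9425/43177 + o(-10)/b(-73, 16) = -9425/43177 - 1/(5*(152 + 16**2)) = -9425*1/43177 - 1/(5*(152 + 256)) = -9425/43177 - 1/5/408 = -9425/43177 - 1/5*1/408 = -9425/43177 - 1/2040 = -19270177/88081080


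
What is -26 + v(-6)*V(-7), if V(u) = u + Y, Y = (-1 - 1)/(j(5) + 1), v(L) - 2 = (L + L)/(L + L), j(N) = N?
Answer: -48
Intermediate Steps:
v(L) = 3 (v(L) = 2 + (L + L)/(L + L) = 2 + (2*L)/((2*L)) = 2 + (2*L)*(1/(2*L)) = 2 + 1 = 3)
Y = -⅓ (Y = (-1 - 1)/(5 + 1) = -2/6 = -2*⅙ = -⅓ ≈ -0.33333)
V(u) = -⅓ + u (V(u) = u - ⅓ = -⅓ + u)
-26 + v(-6)*V(-7) = -26 + 3*(-⅓ - 7) = -26 + 3*(-22/3) = -26 - 22 = -48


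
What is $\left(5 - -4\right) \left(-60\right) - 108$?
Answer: $-648$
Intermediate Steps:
$\left(5 - -4\right) \left(-60\right) - 108 = \left(5 + 4\right) \left(-60\right) - 108 = 9 \left(-60\right) - 108 = -540 - 108 = -648$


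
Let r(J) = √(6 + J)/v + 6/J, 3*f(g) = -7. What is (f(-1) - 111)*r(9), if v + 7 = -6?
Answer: -680/9 + 340*√15/39 ≈ -41.791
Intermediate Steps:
v = -13 (v = -7 - 6 = -13)
f(g) = -7/3 (f(g) = (⅓)*(-7) = -7/3)
r(J) = 6/J - √(6 + J)/13 (r(J) = √(6 + J)/(-13) + 6/J = √(6 + J)*(-1/13) + 6/J = -√(6 + J)/13 + 6/J = 6/J - √(6 + J)/13)
(f(-1) - 111)*r(9) = (-7/3 - 111)*(6/9 - √(6 + 9)/13) = -340*(6*(⅑) - √15/13)/3 = -340*(⅔ - √15/13)/3 = -680/9 + 340*√15/39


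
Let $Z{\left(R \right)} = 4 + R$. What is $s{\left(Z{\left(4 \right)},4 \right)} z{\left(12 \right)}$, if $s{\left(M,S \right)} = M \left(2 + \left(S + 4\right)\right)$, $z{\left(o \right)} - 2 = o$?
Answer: $1120$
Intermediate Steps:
$z{\left(o \right)} = 2 + o$
$s{\left(M,S \right)} = M \left(6 + S\right)$ ($s{\left(M,S \right)} = M \left(2 + \left(4 + S\right)\right) = M \left(6 + S\right)$)
$s{\left(Z{\left(4 \right)},4 \right)} z{\left(12 \right)} = \left(4 + 4\right) \left(6 + 4\right) \left(2 + 12\right) = 8 \cdot 10 \cdot 14 = 80 \cdot 14 = 1120$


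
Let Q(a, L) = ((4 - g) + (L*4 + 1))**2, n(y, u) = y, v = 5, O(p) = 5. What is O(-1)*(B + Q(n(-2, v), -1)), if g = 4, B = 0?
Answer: 45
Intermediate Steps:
Q(a, L) = (1 + 4*L)**2 (Q(a, L) = ((4 - 1*4) + (L*4 + 1))**2 = ((4 - 4) + (4*L + 1))**2 = (0 + (1 + 4*L))**2 = (1 + 4*L)**2)
O(-1)*(B + Q(n(-2, v), -1)) = 5*(0 + (1 + 4*(-1))**2) = 5*(0 + (1 - 4)**2) = 5*(0 + (-3)**2) = 5*(0 + 9) = 5*9 = 45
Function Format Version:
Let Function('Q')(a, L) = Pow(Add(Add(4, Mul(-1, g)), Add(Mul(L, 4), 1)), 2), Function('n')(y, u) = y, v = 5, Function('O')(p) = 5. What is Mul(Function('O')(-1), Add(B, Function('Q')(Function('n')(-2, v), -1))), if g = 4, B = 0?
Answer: 45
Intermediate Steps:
Function('Q')(a, L) = Pow(Add(1, Mul(4, L)), 2) (Function('Q')(a, L) = Pow(Add(Add(4, Mul(-1, 4)), Add(Mul(L, 4), 1)), 2) = Pow(Add(Add(4, -4), Add(Mul(4, L), 1)), 2) = Pow(Add(0, Add(1, Mul(4, L))), 2) = Pow(Add(1, Mul(4, L)), 2))
Mul(Function('O')(-1), Add(B, Function('Q')(Function('n')(-2, v), -1))) = Mul(5, Add(0, Pow(Add(1, Mul(4, -1)), 2))) = Mul(5, Add(0, Pow(Add(1, -4), 2))) = Mul(5, Add(0, Pow(-3, 2))) = Mul(5, Add(0, 9)) = Mul(5, 9) = 45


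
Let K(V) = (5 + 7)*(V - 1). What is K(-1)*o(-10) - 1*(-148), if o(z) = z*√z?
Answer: 148 + 240*I*√10 ≈ 148.0 + 758.95*I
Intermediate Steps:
o(z) = z^(3/2)
K(V) = -12 + 12*V (K(V) = 12*(-1 + V) = -12 + 12*V)
K(-1)*o(-10) - 1*(-148) = (-12 + 12*(-1))*(-10)^(3/2) - 1*(-148) = (-12 - 12)*(-10*I*√10) + 148 = -(-240)*I*√10 + 148 = 240*I*√10 + 148 = 148 + 240*I*√10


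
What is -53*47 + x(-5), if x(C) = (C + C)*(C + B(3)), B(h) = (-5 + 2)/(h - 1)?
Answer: -2426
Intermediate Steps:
B(h) = -3/(-1 + h)
x(C) = 2*C*(-3/2 + C) (x(C) = (C + C)*(C - 3/(-1 + 3)) = (2*C)*(C - 3/2) = (2*C)*(-3/2 + C) = 2*C*(-3/2 + C))
-53*47 + x(-5) = -53*47 - 5*(-3 + 2*(-5)) = -2491 - 5*(-3 - 10) = -2491 - 5*(-13) = -2491 + 65 = -2426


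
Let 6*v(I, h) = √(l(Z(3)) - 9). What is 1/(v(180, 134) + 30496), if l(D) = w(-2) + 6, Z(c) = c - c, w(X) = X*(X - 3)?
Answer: 1097856/33480216569 - 6*√7/33480216569 ≈ 3.2791e-5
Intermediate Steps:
w(X) = X*(-3 + X)
Z(c) = 0
l(D) = 16 (l(D) = -2*(-3 - 2) + 6 = -2*(-5) + 6 = 10 + 6 = 16)
v(I, h) = √7/6 (v(I, h) = √(16 - 9)/6 = √7/6)
1/(v(180, 134) + 30496) = 1/(√7/6 + 30496) = 1/(30496 + √7/6)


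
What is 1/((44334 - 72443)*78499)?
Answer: -1/2206528391 ≈ -4.5320e-10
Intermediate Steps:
1/((44334 - 72443)*78499) = (1/78499)/(-28109) = -1/28109*1/78499 = -1/2206528391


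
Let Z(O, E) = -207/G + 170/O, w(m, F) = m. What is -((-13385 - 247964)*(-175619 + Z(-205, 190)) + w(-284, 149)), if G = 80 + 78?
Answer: -297329892696857/6478 ≈ -4.5898e+10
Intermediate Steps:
G = 158
Z(O, E) = -207/158 + 170/O
-((-13385 - 247964)*(-175619 + Z(-205, 190)) + w(-284, 149)) = -((-13385 - 247964)*(-175619 + (-207/158 + 170/(-205))) - 284) = -(-261349*(-175619 + (-207/158 + 170*(-1/205))) - 284) = -(-261349*(-175619 + (-207/158 - 34/41)) - 284) = -(-261349*(-175619 - 13859/6478) - 284) = -(-261349*(-1137673741/6478) - 284) = -(297329894536609/6478 - 284) = -1*297329892696857/6478 = -297329892696857/6478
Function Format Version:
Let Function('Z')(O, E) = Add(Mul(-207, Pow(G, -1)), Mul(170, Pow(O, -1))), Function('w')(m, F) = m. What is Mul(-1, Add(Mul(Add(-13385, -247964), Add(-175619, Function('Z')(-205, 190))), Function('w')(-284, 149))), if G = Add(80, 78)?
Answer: Rational(-297329892696857, 6478) ≈ -4.5898e+10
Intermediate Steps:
G = 158
Function('Z')(O, E) = Add(Rational(-207, 158), Mul(170, Pow(O, -1))) (Function('Z')(O, E) = Add(Mul(-207, Pow(158, -1)), Mul(170, Pow(O, -1))) = Add(Mul(-207, Rational(1, 158)), Mul(170, Pow(O, -1))) = Add(Rational(-207, 158), Mul(170, Pow(O, -1))))
Mul(-1, Add(Mul(Add(-13385, -247964), Add(-175619, Function('Z')(-205, 190))), Function('w')(-284, 149))) = Mul(-1, Add(Mul(Add(-13385, -247964), Add(-175619, Add(Rational(-207, 158), Mul(170, Pow(-205, -1))))), -284)) = Mul(-1, Add(Mul(-261349, Add(-175619, Add(Rational(-207, 158), Mul(170, Rational(-1, 205))))), -284)) = Mul(-1, Add(Mul(-261349, Add(-175619, Add(Rational(-207, 158), Rational(-34, 41)))), -284)) = Mul(-1, Add(Mul(-261349, Add(-175619, Rational(-13859, 6478))), -284)) = Mul(-1, Add(Mul(-261349, Rational(-1137673741, 6478)), -284)) = Mul(-1, Add(Rational(297329894536609, 6478), -284)) = Mul(-1, Rational(297329892696857, 6478)) = Rational(-297329892696857, 6478)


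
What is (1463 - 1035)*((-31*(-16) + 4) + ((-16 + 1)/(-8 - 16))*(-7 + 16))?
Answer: 432815/2 ≈ 2.1641e+5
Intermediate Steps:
(1463 - 1035)*((-31*(-16) + 4) + ((-16 + 1)/(-8 - 16))*(-7 + 16)) = 428*((496 + 4) - 15/(-24)*9) = 428*(500 - 15*(-1/24)*9) = 428*(500 + (5/8)*9) = 428*(500 + 45/8) = 428*(4045/8) = 432815/2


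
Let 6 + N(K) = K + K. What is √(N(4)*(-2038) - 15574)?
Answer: 5*I*√786 ≈ 140.18*I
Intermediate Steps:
N(K) = -6 + 2*K (N(K) = -6 + (K + K) = -6 + 2*K)
√(N(4)*(-2038) - 15574) = √((-6 + 2*4)*(-2038) - 15574) = √((-6 + 8)*(-2038) - 15574) = √(2*(-2038) - 15574) = √(-4076 - 15574) = √(-19650) = 5*I*√786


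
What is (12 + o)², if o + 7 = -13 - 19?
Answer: 729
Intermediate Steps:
o = -39 (o = -7 + (-13 - 19) = -7 - 32 = -39)
(12 + o)² = (12 - 39)² = (-27)² = 729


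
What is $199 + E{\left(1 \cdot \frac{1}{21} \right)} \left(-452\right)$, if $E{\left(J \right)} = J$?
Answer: $\frac{3727}{21} \approx 177.48$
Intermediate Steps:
$199 + E{\left(1 \cdot \frac{1}{21} \right)} \left(-452\right) = 199 + 1 \cdot \frac{1}{21} \left(-452\right) = 199 + \frac{1}{21} \left(-452\right) = 199 - \frac{452}{21} = \frac{3727}{21}$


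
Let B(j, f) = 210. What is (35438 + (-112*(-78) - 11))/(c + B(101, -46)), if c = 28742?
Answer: 6309/4136 ≈ 1.5254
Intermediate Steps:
(35438 + (-112*(-78) - 11))/(c + B(101, -46)) = (35438 + (-112*(-78) - 11))/(28742 + 210) = (35438 + (8736 - 11))/28952 = (35438 + 8725)*(1/28952) = 44163*(1/28952) = 6309/4136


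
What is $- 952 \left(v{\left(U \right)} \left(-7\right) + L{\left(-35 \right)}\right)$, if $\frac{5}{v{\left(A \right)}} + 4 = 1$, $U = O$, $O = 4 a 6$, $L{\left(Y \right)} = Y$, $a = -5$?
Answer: $\frac{66640}{3} \approx 22213.0$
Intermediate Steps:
$O = -120$ ($O = 4 \left(-5\right) 6 = \left(-20\right) 6 = -120$)
$U = -120$
$v{\left(A \right)} = - \frac{5}{3}$ ($v{\left(A \right)} = \frac{5}{-4 + 1} = \frac{5}{-3} = 5 \left(- \frac{1}{3}\right) = - \frac{5}{3}$)
$- 952 \left(v{\left(U \right)} \left(-7\right) + L{\left(-35 \right)}\right) = - 952 \left(\left(- \frac{5}{3}\right) \left(-7\right) - 35\right) = - 952 \left(\frac{35}{3} - 35\right) = \left(-952\right) \left(- \frac{70}{3}\right) = \frac{66640}{3}$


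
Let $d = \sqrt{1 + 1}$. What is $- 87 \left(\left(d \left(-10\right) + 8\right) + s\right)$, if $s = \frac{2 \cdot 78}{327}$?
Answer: $- \frac{80388}{109} + 870 \sqrt{2} \approx 492.86$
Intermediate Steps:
$d = \sqrt{2} \approx 1.4142$
$s = \frac{52}{109}$ ($s = 156 \cdot \frac{1}{327} = \frac{52}{109} \approx 0.47706$)
$- 87 \left(\left(d \left(-10\right) + 8\right) + s\right) = - 87 \left(\left(\sqrt{2} \left(-10\right) + 8\right) + \frac{52}{109}\right) = - 87 \left(\left(- 10 \sqrt{2} + 8\right) + \frac{52}{109}\right) = - 87 \left(\left(8 - 10 \sqrt{2}\right) + \frac{52}{109}\right) = - 87 \left(\frac{924}{109} - 10 \sqrt{2}\right) = - \frac{80388}{109} + 870 \sqrt{2}$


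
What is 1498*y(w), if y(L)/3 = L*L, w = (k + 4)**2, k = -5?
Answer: 4494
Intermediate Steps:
w = 1 (w = (-5 + 4)**2 = (-1)**2 = 1)
y(L) = 3*L**2 (y(L) = 3*(L*L) = 3*L**2)
1498*y(w) = 1498*(3*1**2) = 1498*(3*1) = 1498*3 = 4494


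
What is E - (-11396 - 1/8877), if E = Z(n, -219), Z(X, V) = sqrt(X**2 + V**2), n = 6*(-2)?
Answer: 101162293/8877 + 3*sqrt(5345) ≈ 11615.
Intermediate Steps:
n = -12
Z(X, V) = sqrt(V**2 + X**2)
E = 3*sqrt(5345) (E = sqrt((-219)**2 + (-12)**2) = sqrt(47961 + 144) = sqrt(48105) = 3*sqrt(5345) ≈ 219.33)
E - (-11396 - 1/8877) = 3*sqrt(5345) - (-11396 - 1/8877) = 3*sqrt(5345) - 1*(-101162293/8877) = 3*sqrt(5345) + 101162293/8877 = 101162293/8877 + 3*sqrt(5345)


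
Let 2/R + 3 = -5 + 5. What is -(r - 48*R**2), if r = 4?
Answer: 52/3 ≈ 17.333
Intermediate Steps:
R = -2/3 (R = 2/(-3 + (-5 + 5)) = 2/(-3 + 0) = 2/(-3) = 2*(-1/3) = -2/3 ≈ -0.66667)
-(r - 48*R**2) = -(4 - 48*(-2/3)**2) = -(4 - 48*4/9) = -(4 - 64/3) = -1*(-52/3) = 52/3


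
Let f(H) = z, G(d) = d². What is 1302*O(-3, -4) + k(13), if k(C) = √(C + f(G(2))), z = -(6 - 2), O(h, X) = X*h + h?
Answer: 11721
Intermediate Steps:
O(h, X) = h + X*h
z = -4 (z = -1*4 = -4)
f(H) = -4
k(C) = √(-4 + C) (k(C) = √(C - 4) = √(-4 + C))
1302*O(-3, -4) + k(13) = 1302*(-3*(1 - 4)) + √(-4 + 13) = 1302*(-3*(-3)) + √9 = 1302*9 + 3 = 11718 + 3 = 11721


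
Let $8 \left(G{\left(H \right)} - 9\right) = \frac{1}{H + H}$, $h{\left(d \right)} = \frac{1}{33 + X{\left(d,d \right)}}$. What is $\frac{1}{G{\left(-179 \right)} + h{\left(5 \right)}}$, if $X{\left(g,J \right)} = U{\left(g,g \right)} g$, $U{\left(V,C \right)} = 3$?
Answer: $\frac{537}{4844} \approx 0.11086$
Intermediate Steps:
$X{\left(g,J \right)} = 3 g$
$h{\left(d \right)} = \frac{1}{33 + 3 d}$
$G{\left(H \right)} = 9 + \frac{1}{16 H}$ ($G{\left(H \right)} = 9 + \frac{1}{8 \left(H + H\right)} = 9 + \frac{1}{8 \cdot 2 H} = 9 + \frac{\frac{1}{2} \frac{1}{H}}{8} = 9 + \frac{1}{16 H}$)
$\frac{1}{G{\left(-179 \right)} + h{\left(5 \right)}} = \frac{1}{\left(9 + \frac{1}{16 \left(-179\right)}\right) + \frac{1}{3 \left(11 + 5\right)}} = \frac{1}{\left(9 + \frac{1}{16} \left(- \frac{1}{179}\right)\right) + \frac{1}{3 \cdot 16}} = \frac{1}{\left(9 - \frac{1}{2864}\right) + \frac{1}{3} \cdot \frac{1}{16}} = \frac{1}{\frac{25775}{2864} + \frac{1}{48}} = \frac{1}{\frac{4844}{537}} = \frac{537}{4844}$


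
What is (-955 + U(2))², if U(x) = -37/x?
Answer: 3790809/4 ≈ 9.4770e+5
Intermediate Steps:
(-955 + U(2))² = (-955 - 37/2)² = (-1947/2)² = 3790809/4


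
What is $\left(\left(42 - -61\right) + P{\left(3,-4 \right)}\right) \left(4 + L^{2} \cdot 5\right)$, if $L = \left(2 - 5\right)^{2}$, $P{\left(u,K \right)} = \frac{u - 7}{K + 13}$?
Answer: $\frac{377507}{9} \approx 41945.0$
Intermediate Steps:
$P{\left(u,K \right)} = \frac{-7 + u}{13 + K}$
$L = 9$ ($L = \left(-3\right)^{2} = 9$)
$\left(\left(42 - -61\right) + P{\left(3,-4 \right)}\right) \left(4 + L^{2} \cdot 5\right) = \left(\left(42 - -61\right) + \frac{-7 + 3}{13 - 4}\right) \left(4 + 9^{2} \cdot 5\right) = \left(\left(42 + 61\right) + \frac{1}{9} \left(-4\right)\right) \left(4 + 81 \cdot 5\right) = \left(103 + \frac{1}{9} \left(-4\right)\right) \left(4 + 405\right) = \left(103 - \frac{4}{9}\right) 409 = \frac{923}{9} \cdot 409 = \frac{377507}{9}$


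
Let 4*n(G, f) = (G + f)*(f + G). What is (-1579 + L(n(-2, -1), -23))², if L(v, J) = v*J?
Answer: 42549529/16 ≈ 2.6593e+6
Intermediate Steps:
n(G, f) = (G + f)²/4 (n(G, f) = ((G + f)*(f + G))/4 = ((G + f)*(G + f))/4 = (G + f)²/4)
L(v, J) = J*v
(-1579 + L(n(-2, -1), -23))² = (-1579 - 23*(-2 - 1)²/4)² = (-1579 - 23*(-3)²/4)² = (-1579 - 23*9/4)² = (-1579 - 207/4)² = (-6523/4)² = 42549529/16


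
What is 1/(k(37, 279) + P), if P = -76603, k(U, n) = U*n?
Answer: -1/66280 ≈ -1.5088e-5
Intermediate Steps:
1/(k(37, 279) + P) = 1/(37*279 - 76603) = 1/(10323 - 76603) = 1/(-66280) = -1/66280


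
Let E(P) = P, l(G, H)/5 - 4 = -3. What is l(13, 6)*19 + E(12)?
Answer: 107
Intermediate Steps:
l(G, H) = 5 (l(G, H) = 20 + 5*(-3) = 20 - 15 = 5)
l(13, 6)*19 + E(12) = 5*19 + 12 = 95 + 12 = 107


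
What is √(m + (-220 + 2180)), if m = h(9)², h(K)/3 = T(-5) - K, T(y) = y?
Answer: 14*√19 ≈ 61.025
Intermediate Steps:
h(K) = -15 - 3*K (h(K) = 3*(-5 - K) = -15 - 3*K)
m = 1764 (m = (-15 - 3*9)² = (-15 - 27)² = (-42)² = 1764)
√(m + (-220 + 2180)) = √(1764 + (-220 + 2180)) = √(1764 + 1960) = √3724 = 14*√19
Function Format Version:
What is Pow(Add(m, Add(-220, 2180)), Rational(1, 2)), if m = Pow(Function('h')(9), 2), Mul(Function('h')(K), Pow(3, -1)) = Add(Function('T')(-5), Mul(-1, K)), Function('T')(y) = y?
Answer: Mul(14, Pow(19, Rational(1, 2))) ≈ 61.025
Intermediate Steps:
Function('h')(K) = Add(-15, Mul(-3, K)) (Function('h')(K) = Mul(3, Add(-5, Mul(-1, K))) = Add(-15, Mul(-3, K)))
m = 1764 (m = Pow(Add(-15, Mul(-3, 9)), 2) = Pow(Add(-15, -27), 2) = Pow(-42, 2) = 1764)
Pow(Add(m, Add(-220, 2180)), Rational(1, 2)) = Pow(Add(1764, Add(-220, 2180)), Rational(1, 2)) = Pow(Add(1764, 1960), Rational(1, 2)) = Pow(3724, Rational(1, 2)) = Mul(14, Pow(19, Rational(1, 2)))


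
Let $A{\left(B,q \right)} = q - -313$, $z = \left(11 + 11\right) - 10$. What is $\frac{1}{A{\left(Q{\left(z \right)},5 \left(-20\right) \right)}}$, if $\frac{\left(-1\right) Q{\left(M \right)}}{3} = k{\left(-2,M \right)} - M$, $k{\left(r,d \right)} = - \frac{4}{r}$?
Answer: $\frac{1}{213} \approx 0.0046948$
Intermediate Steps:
$z = 12$ ($z = 22 - 10 = 12$)
$Q{\left(M \right)} = -6 + 3 M$ ($Q{\left(M \right)} = - 3 \left(- \frac{4}{-2} - M\right) = - 3 \left(\left(-4\right) \left(- \frac{1}{2}\right) - M\right) = - 3 \left(2 - M\right) = -6 + 3 M$)
$A{\left(B,q \right)} = 313 + q$ ($A{\left(B,q \right)} = q + 313 = 313 + q$)
$\frac{1}{A{\left(Q{\left(z \right)},5 \left(-20\right) \right)}} = \frac{1}{313 + 5 \left(-20\right)} = \frac{1}{313 - 100} = \frac{1}{213}$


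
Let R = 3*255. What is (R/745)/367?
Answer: 153/54683 ≈ 0.0027979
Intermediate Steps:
R = 765
(R/745)/367 = (765/745)/367 = (765*(1/745))*(1/367) = (153/149)*(1/367) = 153/54683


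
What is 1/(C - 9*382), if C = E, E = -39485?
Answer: -1/42923 ≈ -2.3298e-5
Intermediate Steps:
C = -39485
1/(C - 9*382) = 1/(-39485 - 9*382) = 1/(-39485 - 3438) = 1/(-42923) = -1/42923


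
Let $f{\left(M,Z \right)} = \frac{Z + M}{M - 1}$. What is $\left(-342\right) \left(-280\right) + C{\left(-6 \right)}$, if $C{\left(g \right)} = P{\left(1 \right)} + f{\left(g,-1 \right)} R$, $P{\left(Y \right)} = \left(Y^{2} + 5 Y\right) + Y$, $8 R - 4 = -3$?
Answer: $\frac{766137}{8} \approx 95767.0$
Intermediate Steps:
$R = \frac{1}{8}$ ($R = \frac{1}{2} + \frac{1}{8} \left(-3\right) = \frac{1}{2} - \frac{3}{8} = \frac{1}{8} \approx 0.125$)
$P{\left(Y \right)} = Y^{2} + 6 Y$
$f{\left(M,Z \right)} = \frac{M + Z}{-1 + M}$
$C{\left(g \right)} = \frac{57}{8}$ ($C{\left(g \right)} = 1 \left(6 + 1\right) + \frac{g - 1}{-1 + g} \frac{1}{8} = 1 \cdot 7 + \frac{-1 + g}{-1 + g} \frac{1}{8} = 7 + 1 \cdot \frac{1}{8} = 7 + \frac{1}{8} = \frac{57}{8}$)
$\left(-342\right) \left(-280\right) + C{\left(-6 \right)} = \left(-342\right) \left(-280\right) + \frac{57}{8} = 95760 + \frac{57}{8} = \frac{766137}{8}$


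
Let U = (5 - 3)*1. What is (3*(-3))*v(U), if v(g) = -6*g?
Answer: 108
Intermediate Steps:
U = 2 (U = 2*1 = 2)
(3*(-3))*v(U) = (3*(-3))*(-6*2) = -9*(-12) = 108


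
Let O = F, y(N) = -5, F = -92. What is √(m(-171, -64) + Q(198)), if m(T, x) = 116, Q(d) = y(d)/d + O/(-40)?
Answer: √3220030/165 ≈ 10.875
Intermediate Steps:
O = -92
Q(d) = 23/10 - 5/d (Q(d) = -5/d - 92/(-40) = -5/d - 92*(-1/40) = -5/d + 23/10 = 23/10 - 5/d)
√(m(-171, -64) + Q(198)) = √(116 + (23/10 - 5/198)) = √(116 + 1126/495) = √(58546/495) = √3220030/165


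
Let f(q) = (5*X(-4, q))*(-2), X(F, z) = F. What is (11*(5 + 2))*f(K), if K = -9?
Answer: 3080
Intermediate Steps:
f(q) = 40 (f(q) = (5*(-4))*(-2) = -20*(-2) = 40)
(11*(5 + 2))*f(K) = (11*(5 + 2))*40 = (11*7)*40 = 77*40 = 3080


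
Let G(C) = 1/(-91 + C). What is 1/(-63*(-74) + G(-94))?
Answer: 185/862469 ≈ 0.00021450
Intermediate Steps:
1/(-63*(-74) + G(-94)) = 1/(-63*(-74) + 1/(-91 - 94)) = 1/(-1*(-4662) + 1/(-185)) = 1/(4662 - 1/185) = 1/(862469/185) = 185/862469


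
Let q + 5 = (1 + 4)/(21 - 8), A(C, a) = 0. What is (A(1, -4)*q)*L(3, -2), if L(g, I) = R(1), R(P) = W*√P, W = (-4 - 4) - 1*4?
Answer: 0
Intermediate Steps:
W = -12 (W = -8 - 4 = -12)
R(P) = -12*√P
q = -60/13 (q = -5 + (1 + 4)/(21 - 8) = -5 + 5/13 = -60/13 ≈ -4.6154)
L(g, I) = -12 (L(g, I) = -12*√1 = -12*1 = -12)
(A(1, -4)*q)*L(3, -2) = (0*(-60/13))*(-12) = 0*(-12) = 0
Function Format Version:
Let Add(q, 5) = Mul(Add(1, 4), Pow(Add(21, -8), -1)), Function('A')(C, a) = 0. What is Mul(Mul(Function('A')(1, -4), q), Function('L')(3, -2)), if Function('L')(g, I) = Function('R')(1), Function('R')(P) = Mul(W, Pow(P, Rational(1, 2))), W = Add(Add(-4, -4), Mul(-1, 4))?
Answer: 0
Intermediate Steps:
W = -12 (W = Add(-8, -4) = -12)
Function('R')(P) = Mul(-12, Pow(P, Rational(1, 2)))
q = Rational(-60, 13) (q = Add(-5, Mul(Add(1, 4), Pow(Add(21, -8), -1))) = Add(-5, Mul(5, Pow(13, -1))) = Add(-5, Mul(5, Rational(1, 13))) = Add(-5, Rational(5, 13)) = Rational(-60, 13) ≈ -4.6154)
Function('L')(g, I) = -12 (Function('L')(g, I) = Mul(-12, Pow(1, Rational(1, 2))) = Mul(-12, 1) = -12)
Mul(Mul(Function('A')(1, -4), q), Function('L')(3, -2)) = Mul(Mul(0, Rational(-60, 13)), -12) = Mul(0, -12) = 0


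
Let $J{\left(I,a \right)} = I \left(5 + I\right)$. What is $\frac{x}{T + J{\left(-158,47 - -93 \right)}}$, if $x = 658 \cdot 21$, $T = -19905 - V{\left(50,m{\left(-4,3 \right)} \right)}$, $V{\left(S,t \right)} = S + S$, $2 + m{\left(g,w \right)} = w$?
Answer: $\frac{13818}{4169} \approx 3.3145$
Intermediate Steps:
$m{\left(g,w \right)} = -2 + w$
$V{\left(S,t \right)} = 2 S$
$T = -20005$ ($T = -19905 - 2 \cdot 50 = -19905 - 100 = -20005$)
$x = 13818$
$\frac{x}{T + J{\left(-158,47 - -93 \right)}} = \frac{13818}{-20005 - 158 \left(5 - 158\right)} = \frac{13818}{-20005 - -24174} = \frac{13818}{-20005 + 24174} = \frac{13818}{4169}$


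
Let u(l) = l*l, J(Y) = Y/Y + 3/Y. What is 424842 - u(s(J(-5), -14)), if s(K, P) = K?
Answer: 10621046/25 ≈ 4.2484e+5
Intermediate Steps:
J(Y) = 1 + 3/Y
u(l) = l²
424842 - u(s(J(-5), -14)) = 424842 - ((3 - 5)/(-5))² = 424842 - (-⅕*(-2))² = 424842 - (⅖)² = 424842 - 1*4/25 = 424842 - 4/25 = 10621046/25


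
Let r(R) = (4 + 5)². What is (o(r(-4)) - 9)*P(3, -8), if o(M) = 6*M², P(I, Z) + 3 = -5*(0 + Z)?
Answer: 1456209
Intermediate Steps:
P(I, Z) = -3 - 5*Z (P(I, Z) = -3 - 5*(0 + Z) = -3 - 5*Z)
r(R) = 81 (r(R) = 9² = 81)
(o(r(-4)) - 9)*P(3, -8) = (6*81² - 9)*(-3 - 5*(-8)) = (6*6561 - 9)*(-3 + 40) = (39366 - 9)*37 = 39357*37 = 1456209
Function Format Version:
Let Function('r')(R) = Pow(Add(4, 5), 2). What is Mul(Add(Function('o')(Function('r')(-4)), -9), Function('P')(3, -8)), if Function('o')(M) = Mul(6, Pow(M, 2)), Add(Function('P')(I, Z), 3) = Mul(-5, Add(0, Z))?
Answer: 1456209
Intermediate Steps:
Function('P')(I, Z) = Add(-3, Mul(-5, Z)) (Function('P')(I, Z) = Add(-3, Mul(-5, Add(0, Z))) = Add(-3, Mul(-5, Z)))
Function('r')(R) = 81 (Function('r')(R) = Pow(9, 2) = 81)
Mul(Add(Function('o')(Function('r')(-4)), -9), Function('P')(3, -8)) = Mul(Add(Mul(6, Pow(81, 2)), -9), Add(-3, Mul(-5, -8))) = Mul(Add(Mul(6, 6561), -9), Add(-3, 40)) = Mul(Add(39366, -9), 37) = Mul(39357, 37) = 1456209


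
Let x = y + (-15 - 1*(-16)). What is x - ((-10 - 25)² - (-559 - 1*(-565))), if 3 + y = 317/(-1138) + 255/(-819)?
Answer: -379516225/310674 ≈ -1221.6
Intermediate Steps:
y = -1115293/310674 (y = -3 + (317/(-1138) + 255/(-819)) = -3 + (317*(-1/1138) + 255*(-1/819)) = -3 + (-317/1138 - 85/273) = -3 - 183271/310674 = -1115293/310674 ≈ -3.5899)
x = -804619/310674 (x = -1115293/310674 + (-15 - 1*(-16)) = -1115293/310674 + (-15 + 16) = -1115293/310674 + 1 = -804619/310674 ≈ -2.5899)
x - ((-10 - 25)² - (-559 - 1*(-565))) = -804619/310674 - ((-10 - 25)² - (-559 - 1*(-565))) = -804619/310674 - ((-35)² - (-559 + 565)) = -804619/310674 - (1225 - 1*6) = -804619/310674 - (1225 - 6) = -804619/310674 - 1*1219 = -804619/310674 - 1219 = -379516225/310674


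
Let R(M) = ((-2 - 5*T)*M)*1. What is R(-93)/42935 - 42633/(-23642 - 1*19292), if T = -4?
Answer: 56728269/59463590 ≈ 0.95400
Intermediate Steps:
R(M) = 18*M (R(M) = ((-2 - 5*(-4))*M)*1 = ((-2 + 20)*M)*1 = (18*M)*1 = 18*M)
R(-93)/42935 - 42633/(-23642 - 1*19292) = (18*(-93))/42935 - 42633/(-23642 - 1*19292) = -1674*1/42935 - 42633/(-23642 - 19292) = -54/1385 - 42633/(-42934) = -54/1385 - 42633*(-1/42934) = -54/1385 + 42633/42934 = 56728269/59463590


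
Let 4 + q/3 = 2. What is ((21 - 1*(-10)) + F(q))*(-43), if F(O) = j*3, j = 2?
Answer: -1591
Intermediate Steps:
q = -6 (q = -12 + 3*2 = -12 + 6 = -6)
F(O) = 6 (F(O) = 2*3 = 6)
((21 - 1*(-10)) + F(q))*(-43) = ((21 - 1*(-10)) + 6)*(-43) = ((21 + 10) + 6)*(-43) = (31 + 6)*(-43) = 37*(-43) = -1591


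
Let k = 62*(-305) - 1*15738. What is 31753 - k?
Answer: 66401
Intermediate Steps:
k = -34648 (k = -18910 - 15738 = -34648)
31753 - k = 31753 - 1*(-34648) = 31753 + 34648 = 66401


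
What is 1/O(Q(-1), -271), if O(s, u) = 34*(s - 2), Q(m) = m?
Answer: -1/102 ≈ -0.0098039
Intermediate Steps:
O(s, u) = -68 + 34*s (O(s, u) = 34*(-2 + s) = -68 + 34*s)
1/O(Q(-1), -271) = 1/(-68 + 34*(-1)) = 1/(-68 - 34) = 1/(-102) = -1/102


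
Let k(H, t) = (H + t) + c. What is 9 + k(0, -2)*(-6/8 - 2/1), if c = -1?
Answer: 69/4 ≈ 17.250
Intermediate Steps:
k(H, t) = -1 + H + t (k(H, t) = (H + t) - 1 = -1 + H + t)
9 + k(0, -2)*(-6/8 - 2/1) = 9 + (-1 + 0 - 2)*(-6/8 - 2/1) = 9 - 3*(-6*1/8 - 2*1) = 9 - 3*(-3/4 - 2) = 9 - 3*(-11/4) = 9 + 33/4 = 69/4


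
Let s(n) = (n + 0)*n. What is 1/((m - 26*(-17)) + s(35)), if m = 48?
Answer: 1/1715 ≈ 0.00058309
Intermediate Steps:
s(n) = n² (s(n) = n*n = n²)
1/((m - 26*(-17)) + s(35)) = 1/((48 - 26*(-17)) + 35²) = 1/((48 + 442) + 1225) = 1/(490 + 1225) = 1/1715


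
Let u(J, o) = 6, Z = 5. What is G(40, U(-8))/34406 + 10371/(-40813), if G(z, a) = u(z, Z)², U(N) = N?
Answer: -177677679/702106039 ≈ -0.25306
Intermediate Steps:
G(z, a) = 36 (G(z, a) = 6² = 36)
G(40, U(-8))/34406 + 10371/(-40813) = 36/34406 + 10371/(-40813) = 36*(1/34406) + 10371*(-1/40813) = 18/17203 - 10371/40813 = -177677679/702106039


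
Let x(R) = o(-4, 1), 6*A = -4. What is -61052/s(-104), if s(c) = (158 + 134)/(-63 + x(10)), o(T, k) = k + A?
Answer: 2869444/219 ≈ 13102.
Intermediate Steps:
A = -⅔ (A = (⅙)*(-4) = -⅔ ≈ -0.66667)
o(T, k) = -⅔ + k (o(T, k) = k - ⅔ = -⅔ + k)
x(R) = ⅓ (x(R) = -⅔ + 1 = ⅓)
s(c) = -219/47 (s(c) = (158 + 134)/(-63 + ⅓) = 292/(-188/3) = 292*(-3/188) = -219/47)
-61052/s(-104) = -61052/(-219/47) = -61052*(-47/219) = 2869444/219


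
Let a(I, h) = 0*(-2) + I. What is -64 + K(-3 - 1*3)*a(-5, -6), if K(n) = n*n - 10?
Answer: -194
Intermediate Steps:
a(I, h) = I (a(I, h) = 0 + I = I)
K(n) = -10 + n² (K(n) = n² - 10 = -10 + n²)
-64 + K(-3 - 1*3)*a(-5, -6) = -64 + (-10 + (-3 - 1*3)²)*(-5) = -64 + (-10 + (-3 - 3)²)*(-5) = -64 + (-10 + (-6)²)*(-5) = -64 + (-10 + 36)*(-5) = -64 + 26*(-5) = -64 - 130 = -194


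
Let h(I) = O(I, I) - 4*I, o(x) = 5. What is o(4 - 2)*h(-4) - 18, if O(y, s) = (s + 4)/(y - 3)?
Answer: 62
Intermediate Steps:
O(y, s) = (4 + s)/(-3 + y)
h(I) = -4*I + (4 + I)/(-3 + I) (h(I) = (4 + I)/(-3 + I) - 4*I = -4*I + (4 + I)/(-3 + I))
o(4 - 2)*h(-4) - 18 = 5*((4 - 4 - 4*(-4)*(-3 - 4))/(-3 - 4)) - 18 = 5*((4 - 4 - 4*(-4)*(-7))/(-7)) - 18 = 5*(-(4 - 4 - 112)/7) - 18 = 5*(-1/7*(-112)) - 18 = 5*16 - 18 = 80 - 18 = 62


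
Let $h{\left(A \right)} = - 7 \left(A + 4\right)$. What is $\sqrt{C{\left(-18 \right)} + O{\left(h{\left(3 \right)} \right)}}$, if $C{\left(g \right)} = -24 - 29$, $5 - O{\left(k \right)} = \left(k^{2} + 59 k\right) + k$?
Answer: $\sqrt{491} \approx 22.159$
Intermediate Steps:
$h{\left(A \right)} = -28 - 7 A$ ($h{\left(A \right)} = - 7 \left(4 + A\right) = -28 - 7 A$)
$O{\left(k \right)} = 5 - k^{2} - 60 k$ ($O{\left(k \right)} = 5 - \left(\left(k^{2} + 59 k\right) + k\right) = 5 - \left(k^{2} + 60 k\right) = 5 - k^{2} - 60 k$)
$C{\left(g \right)} = -53$
$\sqrt{C{\left(-18 \right)} + O{\left(h{\left(3 \right)} \right)}} = \sqrt{-53 - \left(-5 + \left(-28 - 21\right)^{2} + 60 \left(-28 - 21\right)\right)} = \sqrt{-53 - -544} = \sqrt{-53 + \left(5 - 2401 + 2940\right)} = \sqrt{-53 + 544} = \sqrt{491}$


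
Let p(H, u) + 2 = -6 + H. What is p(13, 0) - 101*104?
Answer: -10499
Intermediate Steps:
p(H, u) = -8 + H (p(H, u) = -2 + (-6 + H) = -8 + H)
p(13, 0) - 101*104 = (-8 + 13) - 101*104 = 5 - 10504 = -10499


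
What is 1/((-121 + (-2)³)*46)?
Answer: -1/5934 ≈ -0.00016852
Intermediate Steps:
1/((-121 + (-2)³)*46) = 1/((-121 - 8)*46) = 1/(-129*46) = 1/(-5934) = -1/5934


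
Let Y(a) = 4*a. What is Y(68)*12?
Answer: 3264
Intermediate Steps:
Y(68)*12 = (4*68)*12 = 272*12 = 3264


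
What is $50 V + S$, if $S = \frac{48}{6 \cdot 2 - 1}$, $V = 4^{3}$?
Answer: $\frac{35248}{11} \approx 3204.4$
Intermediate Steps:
$V = 64$
$S = \frac{48}{11}$ ($S = \frac{48}{12 - 1} = \frac{48}{11} \approx 4.3636$)
$50 V + S = 50 \cdot 64 + \frac{48}{11} = 3200 + \frac{48}{11} = \frac{35248}{11}$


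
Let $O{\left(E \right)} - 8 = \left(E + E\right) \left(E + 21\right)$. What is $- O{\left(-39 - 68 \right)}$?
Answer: $-18412$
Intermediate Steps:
$O{\left(E \right)} = 8 + 2 E \left(21 + E\right)$ ($O{\left(E \right)} = 8 + \left(E + E\right) \left(E + 21\right) = 8 + 2 E \left(21 + E\right)$)
$- O{\left(-39 - 68 \right)} = - (8 + 2 \left(-39 - 68\right)^{2} + 42 \left(-39 - 68\right)) = - (8 + 2 \left(-107\right)^{2} + 42 \left(-107\right)) = - (8 + 2 \cdot 11449 - 4494) = - (8 + 22898 - 4494) = \left(-1\right) 18412 = -18412$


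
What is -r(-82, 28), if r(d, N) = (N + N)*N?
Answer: -1568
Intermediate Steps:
r(d, N) = 2*N² (r(d, N) = (2*N)*N = 2*N²)
-r(-82, 28) = -2*28² = -2*784 = -1*1568 = -1568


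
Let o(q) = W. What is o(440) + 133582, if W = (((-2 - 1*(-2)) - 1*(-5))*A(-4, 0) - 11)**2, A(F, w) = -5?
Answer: 134878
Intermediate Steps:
W = 1296 (W = (((-2 - 1*(-2)) - 1*(-5))*(-5) - 11)**2 = (((-2 + 2) + 5)*(-5) - 11)**2 = ((0 + 5)*(-5) - 11)**2 = (5*(-5) - 11)**2 = (-25 - 11)**2 = (-36)**2 = 1296)
o(q) = 1296
o(440) + 133582 = 1296 + 133582 = 134878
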